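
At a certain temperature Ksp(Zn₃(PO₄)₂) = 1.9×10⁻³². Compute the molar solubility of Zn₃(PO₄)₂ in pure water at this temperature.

Zn₃(PO₄)₂(s) ⇌ 3 Zn²⁺(aq) + 2 PO₄³⁻(aq)
If s mol/L of Zn₃(PO₄)₂ dissolves, [Zn²⁺] = 3s and [PO₄³⁻] = 2s.
Ksp = [Zn²⁺]^3[PO₄³⁻]^2 = (3s)^3 · (2s)^2 = 108s^5
108s^5 = 1.9×10⁻³²  ⇒  s^5 = 1.8×10⁻³⁴
s = 1.8×10⁻⁷ M

1.8×10⁻⁷ M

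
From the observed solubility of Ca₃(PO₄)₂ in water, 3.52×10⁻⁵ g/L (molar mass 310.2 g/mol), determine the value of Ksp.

Ksp = 2.03×10⁻³³

Convert to molarity: s = 3.52×10⁻⁵ / 310.2 = 1.1348×10⁻⁷ mol/L
Ca₃(PO₄)₂(s) ⇌ 3 Ca²⁺(aq) + 2 PO₄³⁻(aq)
Call the molar solubility s, so that [Ca²⁺] = 3s and [PO₄³⁻] = 2s.
Ksp = [Ca²⁺]^3[PO₄³⁻]^2 = (3s)^3 · (2s)^2 = 108s^5
Ksp = 108 × (1.1348×10⁻⁷)^5 = 2.03×10⁻³³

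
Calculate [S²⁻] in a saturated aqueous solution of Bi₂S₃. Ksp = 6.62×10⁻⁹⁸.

4.31×10⁻²⁰ M

Bi₂S₃(s) ⇌ 2 Bi³⁺(aq) + 3 S²⁻(aq)
With molar solubility s: [Bi³⁺] = 2s, [S²⁻] = 3s.
Ksp = [Bi³⁺]^2[S²⁻]^3 = (2s)^2 · (3s)^3 = 108s^5 = 6.62×10⁻⁹⁸
s = 1.44×10⁻²⁰ mol L⁻¹
[S²⁻] = 3s = 4.31×10⁻²⁰ mol L⁻¹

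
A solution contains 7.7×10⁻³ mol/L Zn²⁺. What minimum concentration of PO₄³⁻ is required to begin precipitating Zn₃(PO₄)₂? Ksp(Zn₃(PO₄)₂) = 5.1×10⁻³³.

Each salt precipitates once Q = Ksp for that salt.
Zn₃(PO₄)₂(s) ⇌ 3 Zn²⁺(aq) + 2 PO₄³⁻(aq)
Ksp = [Zn²⁺]^3[PO₄³⁻]^2 = [PO₄³⁻]^2(7.7×10⁻³)^3
[PO₄³⁻]^2 = 5.1×10⁻³³ / (7.7×10⁻³)^3 = 1.1×10⁻²⁶
[PO₄³⁻] = 1.1×10⁻¹³ mol/L

1.1×10⁻¹³ M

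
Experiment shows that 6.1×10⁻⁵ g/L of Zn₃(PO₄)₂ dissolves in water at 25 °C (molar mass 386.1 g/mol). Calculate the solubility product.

Ksp = 1.1×10⁻³²

s = (6.1×10⁻⁵ g L⁻¹)/(386.1 g mol⁻¹) = 1.580×10⁻⁷ M
Zn₃(PO₄)₂(s) ⇌ 3 Zn²⁺(aq) + 2 PO₄³⁻(aq)
With molar solubility s: [Zn²⁺] = 3s, [PO₄³⁻] = 2s.
Ksp = [Zn²⁺]^3[PO₄³⁻]^2 = (3s)^3 · (2s)^2 = 108s^5
Ksp = 108 × (1.580×10⁻⁷)^5 = 1.1×10⁻³²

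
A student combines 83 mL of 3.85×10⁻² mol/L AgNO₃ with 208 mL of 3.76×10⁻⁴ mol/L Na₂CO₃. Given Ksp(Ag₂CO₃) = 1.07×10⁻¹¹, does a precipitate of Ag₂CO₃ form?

Yes

After mixing, V = 83 mL + 208 mL = 291 mL.
[Ag⁺] = (3.85×10⁻²)(83)/291 = 1.10×10⁻² mol/L
[CO₃²⁻] = (3.76×10⁻⁴)(208)/291 = 2.69×10⁻⁴ mol/L
Q = [Ag⁺]^2[CO₃²⁻] = 3.24×10⁻⁸
Because Q > Ksp (3.24×10⁻⁸ vs 1.07×10⁻¹¹), a precipitate of Ag₂CO₃ forms.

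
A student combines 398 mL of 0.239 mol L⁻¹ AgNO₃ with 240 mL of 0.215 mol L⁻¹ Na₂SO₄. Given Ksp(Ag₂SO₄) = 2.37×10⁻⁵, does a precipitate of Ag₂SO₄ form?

Total volume after mixing = 398 + 240 = 638 mL.
[Ag⁺] = (0.239)(398)/638 = 0.149 mol L⁻¹
[SO₄²⁻] = (0.215)(240)/638 = 8.09×10⁻² mol L⁻¹
Q = [Ag⁺]^2[SO₄²⁻] = 1.80×10⁻³
Q = 1.80×10⁻³ > Ksp = 2.37×10⁻⁵, so the solution is supersaturated and Ag₂SO₄ precipitates.

Yes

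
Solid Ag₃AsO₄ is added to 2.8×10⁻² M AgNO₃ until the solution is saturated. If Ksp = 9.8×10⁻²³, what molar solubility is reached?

4.5×10⁻¹⁸ M

Ag₃AsO₄(s) ⇌ 3 Ag⁺(aq) + AsO₄³⁻(aq)
Ag⁺ is already present at 2.8×10⁻² M. If s mol/L of Ag₃AsO₄ dissolves, [AsO₄³⁻] = s while [Ag⁺] ≈ 2.8×10⁻² M.
Ksp = [Ag⁺]^3[AsO₄³⁻] = (2.8×10⁻²)^3s
s = 9.8×10⁻²³ / (2.8×10⁻²)^3 = 4.5×10⁻¹⁸
s = 4.5×10⁻¹⁸ M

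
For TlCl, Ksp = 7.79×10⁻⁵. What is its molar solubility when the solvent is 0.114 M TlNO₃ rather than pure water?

TlCl(s) ⇌ Tl⁺(aq) + Cl⁻(aq)
Tl⁺ is already present at 0.114 M. If s mol/L of TlCl dissolves, [Cl⁻] = s while [Tl⁺] ≈ 0.114 M.
Ksp = [Tl⁺][Cl⁻] = (0.114)s
s = 7.79×10⁻⁵ / (0.114) = 6.83×10⁻⁴
s = 6.83×10⁻⁴ M

6.83×10⁻⁴ M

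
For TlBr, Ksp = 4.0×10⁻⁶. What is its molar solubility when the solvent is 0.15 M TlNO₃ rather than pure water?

2.7×10⁻⁵ M

TlBr(s) ⇌ Tl⁺(aq) + Br⁻(aq)
Tl⁺ is already present at 0.15 M. If s mol/L of TlBr dissolves, [Br⁻] = s while [Tl⁺] ≈ 0.15 M.
Ksp = [Tl⁺][Br⁻] = (0.15)s
s = 4.0×10⁻⁶ / (0.15) = 2.7×10⁻⁵
s = 2.7×10⁻⁵ M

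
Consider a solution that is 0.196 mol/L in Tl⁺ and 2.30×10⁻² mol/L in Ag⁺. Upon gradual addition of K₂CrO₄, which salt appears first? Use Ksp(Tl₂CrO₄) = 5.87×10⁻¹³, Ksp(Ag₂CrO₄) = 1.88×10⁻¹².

Tl₂CrO₄

Precipitation of each salt begins when its ion product equals Ksp.
For Tl₂CrO₄: [CrO₄²⁻] = (Ksp/[Tl⁺]^2) = 1.53×10⁻¹¹ mol/L
For Ag₂CrO₄: [CrO₄²⁻] = (Ksp/[Ag⁺]^2) = 3.55×10⁻⁹ mol/L
Tl₂CrO₄ requires the lower [CrO₄²⁻], so it precipitates first.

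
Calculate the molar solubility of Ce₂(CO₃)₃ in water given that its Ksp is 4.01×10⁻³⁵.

Ce₂(CO₃)₃(s) ⇌ 2 Ce³⁺(aq) + 3 CO₃²⁻(aq)
Call the molar solubility s, so that [Ce³⁺] = 2s and [CO₃²⁻] = 3s.
Ksp = [Ce³⁺]^2[CO₃²⁻]^3 = (2s)^2 · (3s)^3 = 108s^5
108s^5 = 4.01×10⁻³⁵  ⇒  s^5 = 3.71×10⁻³⁷
Taking the 5th root, s = 5.18×10⁻⁸ mol L⁻¹.

5.18×10⁻⁸ M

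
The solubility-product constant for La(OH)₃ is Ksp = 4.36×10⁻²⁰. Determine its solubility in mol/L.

La(OH)₃(s) ⇌ La³⁺(aq) + 3 OH⁻(aq)
Let s be the molar solubility. Then [La³⁺] = s and [OH⁻] = 3s.
Ksp = [La³⁺][OH⁻]^3 = s · (3s)^3 = 27s^4
27s^4 = 4.36×10⁻²⁰  ⇒  s^4 = 1.61×10⁻²¹
s = 6.34×10⁻⁶ mol L⁻¹

6.34×10⁻⁶ M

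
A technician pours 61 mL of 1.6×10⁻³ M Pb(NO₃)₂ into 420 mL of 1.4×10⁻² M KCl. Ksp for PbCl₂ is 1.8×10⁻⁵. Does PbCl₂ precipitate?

The combined volume is 481 mL.
[Pb²⁺] = (1.6×10⁻³)(61)/481 = 2.0×10⁻⁴ M
[Cl⁻] = (1.4×10⁻²)(420)/481 = 1.2×10⁻² M
Q = [Pb²⁺][Cl⁻]^2 = 3.0×10⁻⁸
Q < Ksp (3.0×10⁻⁸ vs 1.8×10⁻⁵); the solution remains unsaturated and no precipitate forms.

No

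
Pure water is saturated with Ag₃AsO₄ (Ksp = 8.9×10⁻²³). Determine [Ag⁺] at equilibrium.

Ag₃AsO₄(s) ⇌ 3 Ag⁺(aq) + AsO₄³⁻(aq)
With molar solubility s: [Ag⁺] = 3s, [AsO₄³⁻] = s.
Ksp = [Ag⁺]^3[AsO₄³⁻] = (3s)^3 · s = 27s^4 = 8.9×10⁻²³
s = 1.3×10⁻⁶ mol L⁻¹
[Ag⁺] = 3s = 4.0×10⁻⁶ mol L⁻¹

4.0×10⁻⁶ M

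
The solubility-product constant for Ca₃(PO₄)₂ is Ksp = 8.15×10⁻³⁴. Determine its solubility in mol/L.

Ca₃(PO₄)₂(s) ⇌ 3 Ca²⁺(aq) + 2 PO₄³⁻(aq)
Call the molar solubility s, so that [Ca²⁺] = 3s and [PO₄³⁻] = 2s.
Ksp = [Ca²⁺]^3[PO₄³⁻]^2 = (3s)^3 · (2s)^2 = 108s^5
108s^5 = 8.15×10⁻³⁴  ⇒  s^5 = 7.55×10⁻³⁶
s = 9.45×10⁻⁸ mol/L

9.45×10⁻⁸ M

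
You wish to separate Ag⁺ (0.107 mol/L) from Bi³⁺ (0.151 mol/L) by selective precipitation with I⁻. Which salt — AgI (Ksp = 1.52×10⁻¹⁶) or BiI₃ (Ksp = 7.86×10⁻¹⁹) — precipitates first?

AgI

Precipitation begins when Q = Ksp.
For AgI: [I⁻] = (Ksp/[Ag⁺]) = 1.42×10⁻¹⁵ mol/L
For BiI₃: [I⁻] = (Ksp/[Bi³⁺])^(1/3) = 1.73×10⁻⁶ mol/L
Since AgI needs less I⁻ to reach saturation, it precipitates first.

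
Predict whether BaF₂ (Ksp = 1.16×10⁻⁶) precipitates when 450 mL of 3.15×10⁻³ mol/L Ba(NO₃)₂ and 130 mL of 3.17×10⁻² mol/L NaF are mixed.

No

The combined volume is 580 mL.
[Ba²⁺] = (3.15×10⁻³)(450)/580 = 2.44×10⁻³ mol/L
[F⁻] = (3.17×10⁻²)(130)/580 = 7.11×10⁻³ mol/L
Q = [Ba²⁺][F⁻]^2 = 1.23×10⁻⁷
Q < Ksp (1.23×10⁻⁷ vs 1.16×10⁻⁶); the solution remains unsaturated and no precipitate forms.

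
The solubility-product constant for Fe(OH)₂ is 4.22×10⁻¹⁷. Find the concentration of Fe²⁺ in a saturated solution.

2.19×10⁻⁶ M

Fe(OH)₂(s) ⇌ Fe²⁺(aq) + 2 OH⁻(aq)
Call the molar solubility s, so that [Fe²⁺] = s and [OH⁻] = 2s.
Ksp = [Fe²⁺][OH⁻]^2 = s · (2s)^2 = 4s^3 = 4.22×10⁻¹⁷
s = 2.19×10⁻⁶ mol L⁻¹
[Fe²⁺] = s = 2.19×10⁻⁶ mol L⁻¹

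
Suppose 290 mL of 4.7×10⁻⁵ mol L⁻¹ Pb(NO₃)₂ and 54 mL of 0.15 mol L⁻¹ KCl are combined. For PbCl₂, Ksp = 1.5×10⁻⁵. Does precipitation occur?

Total volume after mixing = 290 + 54 = 344 mL.
[Pb²⁺] = (4.7×10⁻⁵)(290)/344 = 4.0×10⁻⁵ mol L⁻¹
[Cl⁻] = (0.15)(54)/344 = 2.4×10⁻² mol L⁻¹
Q = [Pb²⁺][Cl⁻]^2 = 2.2×10⁻⁸
Q < Ksp (2.2×10⁻⁸ vs 1.5×10⁻⁵); the solution remains unsaturated and no precipitate forms.

No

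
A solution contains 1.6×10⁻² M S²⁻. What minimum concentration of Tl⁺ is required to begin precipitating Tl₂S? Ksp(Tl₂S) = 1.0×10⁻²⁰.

Each salt precipitates once Q = Ksp for that salt.
Tl₂S(s) ⇌ 2 Tl⁺(aq) + S²⁻(aq)
Ksp = [Tl⁺]^2[S²⁻] = [Tl⁺]^2(1.6×10⁻²)
[Tl⁺]^2 = 1.0×10⁻²⁰ / (1.6×10⁻²) = 6.3×10⁻¹⁹
[Tl⁺] = 7.9×10⁻¹⁰ M

7.9×10⁻¹⁰ M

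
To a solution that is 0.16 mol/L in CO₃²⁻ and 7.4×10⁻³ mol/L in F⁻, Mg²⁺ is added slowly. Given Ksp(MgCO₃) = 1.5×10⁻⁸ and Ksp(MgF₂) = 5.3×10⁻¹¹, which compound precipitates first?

MgCO₃

A salt starts to precipitate once the ion product Q reaches its Ksp.
For MgCO₃: [Mg²⁺] = (Ksp/[CO₃²⁻]) = 9.4×10⁻⁸ mol/L
For MgF₂: [Mg²⁺] = (Ksp/[F⁻]^2) = 9.7×10⁻⁷ mol/L
MgCO₃ requires the lower [Mg²⁺], so it precipitates first.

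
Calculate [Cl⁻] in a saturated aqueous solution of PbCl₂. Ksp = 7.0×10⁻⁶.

2.4×10⁻² M

PbCl₂(s) ⇌ Pb²⁺(aq) + 2 Cl⁻(aq)
For each mole of PbCl₂ that dissolves per liter, [Pb²⁺] = s and [Cl⁻] = 2s; let s denote this solubility.
Ksp = [Pb²⁺][Cl⁻]^2 = s · (2s)^2 = 4s^3 = 7.0×10⁻⁶
s = 1.2×10⁻² mol/L
[Cl⁻] = 2s = 2.4×10⁻² mol/L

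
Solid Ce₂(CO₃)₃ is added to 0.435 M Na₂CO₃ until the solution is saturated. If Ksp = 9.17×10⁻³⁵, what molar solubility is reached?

Ce₂(CO₃)₃(s) ⇌ 2 Ce³⁺(aq) + 3 CO₃²⁻(aq)
CO₃²⁻ is already present at 0.435 M. If s mol/L of Ce₂(CO₃)₃ dissolves, [Ce³⁺] = 2s while [CO₃²⁻] ≈ 0.435 M.
Ksp = [Ce³⁺]^2[CO₃²⁻]^3 = (2s)^2(0.435)^3
(2s)^2 = 9.17×10⁻³⁵ / (0.435)^3 = 1.11×10⁻³³
s = 1.67×10⁻¹⁷ M

1.67×10⁻¹⁷ M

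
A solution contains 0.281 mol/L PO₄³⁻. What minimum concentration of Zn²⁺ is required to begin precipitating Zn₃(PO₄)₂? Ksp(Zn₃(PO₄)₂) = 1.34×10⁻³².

5.54×10⁻¹¹ M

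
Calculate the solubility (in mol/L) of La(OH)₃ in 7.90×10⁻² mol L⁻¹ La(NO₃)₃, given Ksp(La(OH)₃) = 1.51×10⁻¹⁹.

La(OH)₃(s) ⇌ La³⁺(aq) + 3 OH⁻(aq)
La³⁺ is already present at 7.90×10⁻² mol L⁻¹. If s mol/L of La(OH)₃ dissolves, [OH⁻] = 3s while [La³⁺] ≈ 7.90×10⁻² mol L⁻¹.
Ksp = [La³⁺][OH⁻]^3 = (7.90×10⁻²)(3s)^3
(3s)^3 = 1.51×10⁻¹⁹ / (7.90×10⁻²) = 1.91×10⁻¹⁸
s = 4.14×10⁻⁷ mol L⁻¹

4.14×10⁻⁷ M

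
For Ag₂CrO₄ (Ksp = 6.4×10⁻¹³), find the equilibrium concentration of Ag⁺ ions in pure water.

1.1×10⁻⁴ M

Ag₂CrO₄(s) ⇌ 2 Ag⁺(aq) + CrO₄²⁻(aq)
With molar solubility s: [Ag⁺] = 2s, [CrO₄²⁻] = s.
Ksp = [Ag⁺]^2[CrO₄²⁻] = (2s)^2 · s = 4s^3 = 6.4×10⁻¹³
s = 5.4×10⁻⁵ mol L⁻¹
[Ag⁺] = 2s = 1.1×10⁻⁴ mol L⁻¹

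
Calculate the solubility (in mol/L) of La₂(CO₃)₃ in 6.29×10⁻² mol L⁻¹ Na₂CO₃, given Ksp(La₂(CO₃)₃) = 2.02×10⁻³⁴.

La₂(CO₃)₃(s) ⇌ 2 La³⁺(aq) + 3 CO₃²⁻(aq)
CO₃²⁻ is already present at 6.29×10⁻² mol L⁻¹. If s mol/L of La₂(CO₃)₃ dissolves, [La³⁺] = 2s while [CO₃²⁻] ≈ 6.29×10⁻² mol L⁻¹.
Ksp = [La³⁺]^2[CO₃²⁻]^3 = (2s)^2(6.29×10⁻²)^3
(2s)^2 = 2.02×10⁻³⁴ / (6.29×10⁻²)^3 = 8.12×10⁻³¹
s = 4.50×10⁻¹⁶ mol L⁻¹

4.50×10⁻¹⁶ M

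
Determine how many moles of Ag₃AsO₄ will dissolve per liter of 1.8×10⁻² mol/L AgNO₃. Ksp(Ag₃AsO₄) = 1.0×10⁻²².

1.7×10⁻¹⁷ M

Ag₃AsO₄(s) ⇌ 3 Ag⁺(aq) + AsO₄³⁻(aq)
With Ag⁺ already at 1.8×10⁻² mol/L and s small, take [Ag⁺] ≈ 1.8×10⁻² mol/L and [AsO₄³⁻] = s.
Ksp = [Ag⁺]^3[AsO₄³⁻] = (1.8×10⁻²)^3s
s = 1.0×10⁻²² / (1.8×10⁻²)^3 = 1.7×10⁻¹⁷
s = 1.7×10⁻¹⁷ mol/L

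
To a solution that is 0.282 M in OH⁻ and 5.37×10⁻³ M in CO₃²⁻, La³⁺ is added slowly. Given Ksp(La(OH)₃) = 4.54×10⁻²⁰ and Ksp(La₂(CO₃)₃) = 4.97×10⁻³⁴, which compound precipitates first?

The threshold for precipitation is Q = Ksp.
For La(OH)₃: [La³⁺] = (Ksp/[OH⁻]^3) = 2.02×10⁻¹⁸ M
For La₂(CO₃)₃: [La³⁺] = (Ksp/[CO₃²⁻]^3)^(1/2) = 5.67×10⁻¹⁴ M
La(OH)₃ requires the lower [La³⁺], so it precipitates first.

La(OH)₃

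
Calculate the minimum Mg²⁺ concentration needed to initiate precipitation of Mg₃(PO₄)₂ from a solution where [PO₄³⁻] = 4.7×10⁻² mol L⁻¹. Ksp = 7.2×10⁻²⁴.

1.5×10⁻⁷ M

A salt starts to precipitate once the ion product Q reaches its Ksp.
Mg₃(PO₄)₂(s) ⇌ 3 Mg²⁺(aq) + 2 PO₄³⁻(aq)
Ksp = [Mg²⁺]^3[PO₄³⁻]^2 = [Mg²⁺]^3(4.7×10⁻²)^2
[Mg²⁺]^3 = 7.2×10⁻²⁴ / (4.7×10⁻²)^2 = 3.3×10⁻²¹
[Mg²⁺] = 1.5×10⁻⁷ mol L⁻¹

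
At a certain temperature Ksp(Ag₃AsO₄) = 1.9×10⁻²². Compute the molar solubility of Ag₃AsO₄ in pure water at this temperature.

1.6×10⁻⁶ M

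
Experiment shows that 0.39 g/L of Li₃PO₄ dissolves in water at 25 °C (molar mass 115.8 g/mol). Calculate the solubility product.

s = (0.39 g L⁻¹)/(115.8 g mol⁻¹) = 3.368×10⁻³ M
Li₃PO₄(s) ⇌ 3 Li⁺(aq) + PO₄³⁻(aq)
Call the molar solubility s, so that [Li⁺] = 3s and [PO₄³⁻] = s.
Ksp = [Li⁺]^3[PO₄³⁻] = (3s)^3 · s = 27s^4
Ksp = 27 × (3.368×10⁻³)^4 = 3.5×10⁻⁹

Ksp = 3.5×10⁻⁹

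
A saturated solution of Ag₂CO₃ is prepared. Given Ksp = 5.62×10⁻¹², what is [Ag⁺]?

Ag₂CO₃(s) ⇌ 2 Ag⁺(aq) + CO₃²⁻(aq)
If s mol/L of Ag₂CO₃ dissolves, [Ag⁺] = 2s and [CO₃²⁻] = s.
Ksp = [Ag⁺]^2[CO₃²⁻] = (2s)^2 · s = 4s^3 = 5.62×10⁻¹²
s = 1.12×10⁻⁴ M
[Ag⁺] = 2s = 2.24×10⁻⁴ M

2.24×10⁻⁴ M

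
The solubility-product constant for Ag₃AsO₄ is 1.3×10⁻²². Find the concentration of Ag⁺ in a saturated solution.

4.4×10⁻⁶ M

Ag₃AsO₄(s) ⇌ 3 Ag⁺(aq) + AsO₄³⁻(aq)
With molar solubility s: [Ag⁺] = 3s, [AsO₄³⁻] = s.
Ksp = [Ag⁺]^3[AsO₄³⁻] = (3s)^3 · s = 27s^4 = 1.3×10⁻²²
s = 1.5×10⁻⁶ M
[Ag⁺] = 3s = 4.4×10⁻⁶ M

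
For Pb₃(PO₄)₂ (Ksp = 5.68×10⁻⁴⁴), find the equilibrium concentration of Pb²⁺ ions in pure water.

Pb₃(PO₄)₂(s) ⇌ 3 Pb²⁺(aq) + 2 PO₄³⁻(aq)
For each mole of Pb₃(PO₄)₂ that dissolves per liter, [Pb²⁺] = 3s and [PO₄³⁻] = 2s; let s denote this solubility.
Ksp = [Pb²⁺]^3[PO₄³⁻]^2 = (3s)^3 · (2s)^2 = 108s^5 = 5.68×10⁻⁴⁴
s = 8.79×10⁻¹⁰ mol L⁻¹
[Pb²⁺] = 3s = 2.64×10⁻⁹ mol L⁻¹

2.64×10⁻⁹ M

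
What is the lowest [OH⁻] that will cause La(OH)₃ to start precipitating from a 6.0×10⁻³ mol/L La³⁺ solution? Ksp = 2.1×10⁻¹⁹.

3.3×10⁻⁶ M

Precipitation of each salt begins when its ion product equals Ksp.
La(OH)₃(s) ⇌ La³⁺(aq) + 3 OH⁻(aq)
Ksp = [La³⁺][OH⁻]^3 = [OH⁻]^3(6.0×10⁻³)
[OH⁻]^3 = 2.1×10⁻¹⁹ / (6.0×10⁻³) = 3.5×10⁻¹⁷
[OH⁻] = 3.3×10⁻⁶ mol/L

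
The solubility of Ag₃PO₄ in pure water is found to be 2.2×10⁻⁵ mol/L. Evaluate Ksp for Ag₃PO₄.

Ag₃PO₄(s) ⇌ 3 Ag⁺(aq) + PO₄³⁻(aq)
If s mol/L of Ag₃PO₄ dissolves, [Ag⁺] = 3s and [PO₄³⁻] = s.
Ksp = [Ag⁺]^3[PO₄³⁻] = (3s)^3 · s = 27s^4
Ksp = 27 × (2.2×10⁻⁵)^4 = 6.3×10⁻¹⁸

Ksp = 6.3×10⁻¹⁸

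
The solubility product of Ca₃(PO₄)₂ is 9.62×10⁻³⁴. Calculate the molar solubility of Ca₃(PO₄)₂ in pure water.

Ca₃(PO₄)₂(s) ⇌ 3 Ca²⁺(aq) + 2 PO₄³⁻(aq)
For each mole of Ca₃(PO₄)₂ that dissolves per liter, [Ca²⁺] = 3s and [PO₄³⁻] = 2s; let s denote this solubility.
Ksp = [Ca²⁺]^3[PO₄³⁻]^2 = (3s)^3 · (2s)^2 = 108s^5
108s^5 = 9.62×10⁻³⁴  ⇒  s^5 = 8.91×10⁻³⁶
s = 9.77×10⁻⁸ mol/L

9.77×10⁻⁸ M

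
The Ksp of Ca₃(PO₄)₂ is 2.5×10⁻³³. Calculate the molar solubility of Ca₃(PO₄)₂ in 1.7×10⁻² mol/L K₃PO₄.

6.8×10⁻¹¹ M

Ca₃(PO₄)₂(s) ⇌ 3 Ca²⁺(aq) + 2 PO₄³⁻(aq)
Let s be the solubility of Ca₃(PO₄)₂ here. The common ion gives [PO₄³⁻] ≈ 1.7×10⁻² mol/L, and [Ca²⁺] = 3s.
Ksp = [Ca²⁺]^3[PO₄³⁻]^2 = (3s)^3(1.7×10⁻²)^2
(3s)^3 = 2.5×10⁻³³ / (1.7×10⁻²)^2 = 8.7×10⁻³⁰
s = 6.8×10⁻¹¹ mol/L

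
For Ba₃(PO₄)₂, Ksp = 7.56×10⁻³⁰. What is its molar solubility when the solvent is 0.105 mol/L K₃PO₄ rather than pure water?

2.94×10⁻¹⁰ M

Ba₃(PO₄)₂(s) ⇌ 3 Ba²⁺(aq) + 2 PO₄³⁻(aq)
PO₄³⁻ is already present at 0.105 mol/L. If s mol/L of Ba₃(PO₄)₂ dissolves, [Ba²⁺] = 3s while [PO₄³⁻] ≈ 0.105 mol/L.
Ksp = [Ba²⁺]^3[PO₄³⁻]^2 = (3s)^3(0.105)^2
(3s)^3 = 7.56×10⁻³⁰ / (0.105)^2 = 6.86×10⁻²⁸
s = 2.94×10⁻¹⁰ mol/L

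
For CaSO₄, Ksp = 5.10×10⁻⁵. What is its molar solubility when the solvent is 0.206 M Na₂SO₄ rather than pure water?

2.48×10⁻⁴ M

CaSO₄(s) ⇌ Ca²⁺(aq) + SO₄²⁻(aq)
Let s be the solubility of CaSO₄ here. The common ion gives [SO₄²⁻] ≈ 0.206 M, and [Ca²⁺] = s.
Ksp = [Ca²⁺][SO₄²⁻] = s(0.206)
s = 5.10×10⁻⁵ / (0.206) = 2.48×10⁻⁴
s = 2.48×10⁻⁴ M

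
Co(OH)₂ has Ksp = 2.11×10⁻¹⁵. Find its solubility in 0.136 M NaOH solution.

1.14×10⁻¹³ M

Co(OH)₂(s) ⇌ Co²⁺(aq) + 2 OH⁻(aq)
The solution already contains OH⁻ at 0.136 M. Let s be the molar solubility of Co(OH)₂.
[OH⁻] ≈ 0.136 M (common ion dominates); [Co²⁺] = s.
Ksp = [Co²⁺][OH⁻]^2 = s(0.136)^2
s = 2.11×10⁻¹⁵ / (0.136)^2 = 1.14×10⁻¹³
s = 1.14×10⁻¹³ M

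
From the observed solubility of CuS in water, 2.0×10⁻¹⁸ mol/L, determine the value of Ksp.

CuS(s) ⇌ Cu²⁺(aq) + S²⁻(aq)
For each mole of CuS that dissolves per liter, [Cu²⁺] = s and [S²⁻] = s; let s denote this solubility.
Ksp = [Cu²⁺][S²⁻] = s · s = s^2
Ksp = (2.0×10⁻¹⁸)^2 = 4.0×10⁻³⁶

Ksp = 4.0×10⁻³⁶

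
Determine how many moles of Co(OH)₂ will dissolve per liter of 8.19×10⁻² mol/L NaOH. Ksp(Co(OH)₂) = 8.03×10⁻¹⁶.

1.20×10⁻¹³ M

Co(OH)₂(s) ⇌ Co²⁺(aq) + 2 OH⁻(aq)
OH⁻ is already present at 8.19×10⁻² mol/L. If s mol/L of Co(OH)₂ dissolves, [Co²⁺] = s while [OH⁻] ≈ 8.19×10⁻² mol/L.
Ksp = [Co²⁺][OH⁻]^2 = s(8.19×10⁻²)^2
s = 8.03×10⁻¹⁶ / (8.19×10⁻²)^2 = 1.20×10⁻¹³
s = 1.20×10⁻¹³ mol/L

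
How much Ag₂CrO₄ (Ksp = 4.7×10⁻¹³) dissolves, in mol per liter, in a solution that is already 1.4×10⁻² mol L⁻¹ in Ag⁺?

Ag₂CrO₄(s) ⇌ 2 Ag⁺(aq) + CrO₄²⁻(aq)
Let s be the solubility of Ag₂CrO₄ here. The common ion gives [Ag⁺] ≈ 1.4×10⁻² mol L⁻¹, and [CrO₄²⁻] = s.
Ksp = [Ag⁺]^2[CrO₄²⁻] = (1.4×10⁻²)^2s
s = 4.7×10⁻¹³ / (1.4×10⁻²)^2 = 2.4×10⁻⁹
s = 2.4×10⁻⁹ mol L⁻¹

2.4×10⁻⁹ M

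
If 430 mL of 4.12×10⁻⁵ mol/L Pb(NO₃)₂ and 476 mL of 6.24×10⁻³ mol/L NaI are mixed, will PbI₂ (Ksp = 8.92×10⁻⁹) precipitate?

The combined volume is 906 mL.
[Pb²⁺] = (4.12×10⁻⁵)(430)/906 = 1.96×10⁻⁵ mol/L
[I⁻] = (6.24×10⁻³)(476)/906 = 3.28×10⁻³ mol/L
Q = [Pb²⁺][I⁻]^2 = 2.10×10⁻¹⁰
Q < Ksp (2.10×10⁻¹⁰ vs 8.92×10⁻⁹); the solution remains unsaturated and no precipitate forms.

No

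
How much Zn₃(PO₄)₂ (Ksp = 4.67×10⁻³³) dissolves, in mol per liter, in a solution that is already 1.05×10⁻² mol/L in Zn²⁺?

Zn₃(PO₄)₂(s) ⇌ 3 Zn²⁺(aq) + 2 PO₄³⁻(aq)
Let s be the solubility of Zn₃(PO₄)₂ here. The common ion gives [Zn²⁺] ≈ 1.05×10⁻² mol/L, and [PO₄³⁻] = 2s.
Ksp = [Zn²⁺]^3[PO₄³⁻]^2 = (1.05×10⁻²)^3(2s)^2
(2s)^2 = 4.67×10⁻³³ / (1.05×10⁻²)^3 = 4.03×10⁻²⁷
s = 3.18×10⁻¹⁴ mol/L

3.18×10⁻¹⁴ M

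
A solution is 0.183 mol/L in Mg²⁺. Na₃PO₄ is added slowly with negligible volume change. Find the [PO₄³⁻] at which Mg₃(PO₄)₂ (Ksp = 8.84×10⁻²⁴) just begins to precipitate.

Precipitation begins when Q = Ksp.
Mg₃(PO₄)₂(s) ⇌ 3 Mg²⁺(aq) + 2 PO₄³⁻(aq)
Ksp = [Mg²⁺]^3[PO₄³⁻]^2 = [PO₄³⁻]^2(0.183)^3
[PO₄³⁻]^2 = 8.84×10⁻²⁴ / (0.183)^3 = 1.44×10⁻²¹
[PO₄³⁻] = 3.80×10⁻¹¹ mol/L

3.80×10⁻¹¹ M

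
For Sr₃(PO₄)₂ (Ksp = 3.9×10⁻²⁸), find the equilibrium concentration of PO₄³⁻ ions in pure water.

2.6×10⁻⁶ M

Sr₃(PO₄)₂(s) ⇌ 3 Sr²⁺(aq) + 2 PO₄³⁻(aq)
With molar solubility s: [Sr²⁺] = 3s, [PO₄³⁻] = 2s.
Ksp = [Sr²⁺]^3[PO₄³⁻]^2 = (3s)^3 · (2s)^2 = 108s^5 = 3.9×10⁻²⁸
s = 1.3×10⁻⁶ M
[PO₄³⁻] = 2s = 2.6×10⁻⁶ M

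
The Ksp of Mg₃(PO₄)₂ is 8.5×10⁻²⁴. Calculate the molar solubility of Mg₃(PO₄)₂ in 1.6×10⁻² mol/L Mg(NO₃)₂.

Mg₃(PO₄)₂(s) ⇌ 3 Mg²⁺(aq) + 2 PO₄³⁻(aq)
Let s be the solubility of Mg₃(PO₄)₂ here. The common ion gives [Mg²⁺] ≈ 1.6×10⁻² mol/L, and [PO₄³⁻] = 2s.
Ksp = [Mg²⁺]^3[PO₄³⁻]^2 = (1.6×10⁻²)^3(2s)^2
(2s)^2 = 8.5×10⁻²⁴ / (1.6×10⁻²)^3 = 2.1×10⁻¹⁸
s = 7.2×10⁻¹⁰ mol/L

7.2×10⁻¹⁰ M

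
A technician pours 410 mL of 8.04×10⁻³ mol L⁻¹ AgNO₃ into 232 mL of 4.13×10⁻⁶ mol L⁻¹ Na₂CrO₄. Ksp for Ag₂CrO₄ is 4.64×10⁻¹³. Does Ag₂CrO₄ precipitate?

After mixing, V = 410 mL + 232 mL = 642 mL.
[Ag⁺] = (8.04×10⁻³)(410)/642 = 5.13×10⁻³ mol L⁻¹
[CrO₄²⁻] = (4.13×10⁻⁶)(232)/642 = 1.49×10⁻⁶ mol L⁻¹
Q = [Ag⁺]^2[CrO₄²⁻] = 3.93×10⁻¹¹
Q = 3.93×10⁻¹¹ > Ksp = 4.64×10⁻¹³, so the solution is supersaturated and Ag₂CrO₄ precipitates.

Yes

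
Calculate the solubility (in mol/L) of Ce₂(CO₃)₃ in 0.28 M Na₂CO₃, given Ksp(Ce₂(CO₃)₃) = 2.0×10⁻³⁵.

1.5×10⁻¹⁷ M

Ce₂(CO₃)₃(s) ⇌ 2 Ce³⁺(aq) + 3 CO₃²⁻(aq)
CO₃²⁻ is already present at 0.28 M. If s mol/L of Ce₂(CO₃)₃ dissolves, [Ce³⁺] = 2s while [CO₃²⁻] ≈ 0.28 M.
Ksp = [Ce³⁺]^2[CO₃²⁻]^3 = (2s)^2(0.28)^3
(2s)^2 = 2.0×10⁻³⁵ / (0.28)^3 = 9.1×10⁻³⁴
s = 1.5×10⁻¹⁷ M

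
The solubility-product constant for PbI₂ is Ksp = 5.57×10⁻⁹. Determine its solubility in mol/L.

1.12×10⁻³ M

PbI₂(s) ⇌ Pb²⁺(aq) + 2 I⁻(aq)
If s mol/L of PbI₂ dissolves, [Pb²⁺] = s and [I⁻] = 2s.
Ksp = [Pb²⁺][I⁻]^2 = s · (2s)^2 = 4s^3
4s^3 = 5.57×10⁻⁹  ⇒  s^3 = 1.39×10⁻⁹
s = 1.12×10⁻³ M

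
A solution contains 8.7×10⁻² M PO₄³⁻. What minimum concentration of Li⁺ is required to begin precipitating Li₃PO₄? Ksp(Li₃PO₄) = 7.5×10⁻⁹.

4.4×10⁻³ M

Precipitation of each salt begins when its ion product equals Ksp.
Li₃PO₄(s) ⇌ 3 Li⁺(aq) + PO₄³⁻(aq)
Ksp = [Li⁺]^3[PO₄³⁻] = [Li⁺]^3(8.7×10⁻²)
[Li⁺]^3 = 7.5×10⁻⁹ / (8.7×10⁻²) = 8.6×10⁻⁸
[Li⁺] = 4.4×10⁻³ M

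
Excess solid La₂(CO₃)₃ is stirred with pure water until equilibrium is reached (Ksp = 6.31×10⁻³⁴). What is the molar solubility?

La₂(CO₃)₃(s) ⇌ 2 La³⁺(aq) + 3 CO₃²⁻(aq)
Call the molar solubility s, so that [La³⁺] = 2s and [CO₃²⁻] = 3s.
Ksp = [La³⁺]^2[CO₃²⁻]^3 = (2s)^2 · (3s)^3 = 108s^5
108s^5 = 6.31×10⁻³⁴  ⇒  s^5 = 5.84×10⁻³⁶
Taking the 5th root, s = 8.98×10⁻⁸ M.

8.98×10⁻⁸ M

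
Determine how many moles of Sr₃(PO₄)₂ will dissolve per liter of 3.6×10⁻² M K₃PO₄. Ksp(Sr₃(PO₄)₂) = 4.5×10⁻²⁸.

2.3×10⁻⁹ M

Sr₃(PO₄)₂(s) ⇌ 3 Sr²⁺(aq) + 2 PO₄³⁻(aq)
With PO₄³⁻ already at 3.6×10⁻² M and s small, take [PO₄³⁻] ≈ 3.6×10⁻² M and [Sr²⁺] = 3s.
Ksp = [Sr²⁺]^3[PO₄³⁻]^2 = (3s)^3(3.6×10⁻²)^2
(3s)^3 = 4.5×10⁻²⁸ / (3.6×10⁻²)^2 = 3.5×10⁻²⁵
s = 2.3×10⁻⁹ M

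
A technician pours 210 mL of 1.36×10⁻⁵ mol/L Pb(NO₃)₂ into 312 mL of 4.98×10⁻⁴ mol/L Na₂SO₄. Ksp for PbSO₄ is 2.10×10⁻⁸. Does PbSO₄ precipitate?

No

After mixing, V = 210 mL + 312 mL = 522 mL.
[Pb²⁺] = (1.36×10⁻⁵)(210)/522 = 5.47×10⁻⁶ mol/L
[SO₄²⁻] = (4.98×10⁻⁴)(312)/522 = 2.98×10⁻⁴ mol/L
Q = [Pb²⁺][SO₄²⁻] = 1.63×10⁻⁹
Since Q (1.63×10⁻⁹) is less than Ksp (2.10×10⁻⁸), no PbSO₄ precipitates.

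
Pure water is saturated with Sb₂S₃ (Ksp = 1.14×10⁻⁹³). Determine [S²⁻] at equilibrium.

Sb₂S₃(s) ⇌ 2 Sb³⁺(aq) + 3 S²⁻(aq)
Call the molar solubility s, so that [Sb³⁺] = 2s and [S²⁻] = 3s.
Ksp = [Sb³⁺]^2[S²⁻]^3 = (2s)^2 · (3s)^3 = 108s^5 = 1.14×10⁻⁹³
s = 1.01×10⁻¹⁹ mol L⁻¹
[S²⁻] = 3s = 3.03×10⁻¹⁹ mol L⁻¹

3.03×10⁻¹⁹ M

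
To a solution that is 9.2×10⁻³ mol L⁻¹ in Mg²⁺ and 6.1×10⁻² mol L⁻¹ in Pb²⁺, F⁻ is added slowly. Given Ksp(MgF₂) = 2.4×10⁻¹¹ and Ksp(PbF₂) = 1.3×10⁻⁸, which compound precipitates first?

Precipitation of each salt begins when its ion product equals Ksp.
For MgF₂: [F⁻] = (Ksp/[Mg²⁺])^(1/2) = 5.1×10⁻⁵ mol L⁻¹
For PbF₂: [F⁻] = (Ksp/[Pb²⁺])^(1/2) = 4.6×10⁻⁴ mol L⁻¹
The smaller threshold [F⁻] is reached first, so MgF₂ precipitates first.

MgF₂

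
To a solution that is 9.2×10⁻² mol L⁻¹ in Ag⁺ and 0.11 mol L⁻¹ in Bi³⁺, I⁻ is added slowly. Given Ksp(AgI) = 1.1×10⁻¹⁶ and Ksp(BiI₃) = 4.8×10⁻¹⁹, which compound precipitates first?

Precipitation of each salt begins when its ion product equals Ksp.
For AgI: [I⁻] = (Ksp/[Ag⁺]) = 1.2×10⁻¹⁵ mol L⁻¹
For BiI₃: [I⁻] = (Ksp/[Bi³⁺])^(1/3) = 1.6×10⁻⁶ mol L⁻¹
AgI requires the lower [I⁻], so it precipitates first.

AgI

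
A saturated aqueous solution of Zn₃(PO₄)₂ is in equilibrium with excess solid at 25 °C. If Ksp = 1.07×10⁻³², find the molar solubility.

Zn₃(PO₄)₂(s) ⇌ 3 Zn²⁺(aq) + 2 PO₄³⁻(aq)
With molar solubility s: [Zn²⁺] = 3s, [PO₄³⁻] = 2s.
Ksp = [Zn²⁺]^3[PO₄³⁻]^2 = (3s)^3 · (2s)^2 = 108s^5
108s^5 = 1.07×10⁻³²  ⇒  s^5 = 9.91×10⁻³⁵
s = 1.58×10⁻⁷ mol/L

1.58×10⁻⁷ M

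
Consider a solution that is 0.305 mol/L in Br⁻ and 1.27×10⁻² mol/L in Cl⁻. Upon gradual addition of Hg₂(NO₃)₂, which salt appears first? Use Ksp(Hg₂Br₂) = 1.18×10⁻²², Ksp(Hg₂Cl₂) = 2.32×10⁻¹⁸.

Hg₂Br₂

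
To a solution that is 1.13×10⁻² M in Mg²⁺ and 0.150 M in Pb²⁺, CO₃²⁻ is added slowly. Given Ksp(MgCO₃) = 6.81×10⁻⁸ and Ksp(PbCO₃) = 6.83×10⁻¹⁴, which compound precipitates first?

Precipitation begins when Q = Ksp.
For MgCO₃: [CO₃²⁻] = (Ksp/[Mg²⁺]) = 6.03×10⁻⁶ M
For PbCO₃: [CO₃²⁻] = (Ksp/[Pb²⁺]) = 4.55×10⁻¹³ M
The smaller threshold [CO₃²⁻] is reached first, so PbCO₃ precipitates first.

PbCO₃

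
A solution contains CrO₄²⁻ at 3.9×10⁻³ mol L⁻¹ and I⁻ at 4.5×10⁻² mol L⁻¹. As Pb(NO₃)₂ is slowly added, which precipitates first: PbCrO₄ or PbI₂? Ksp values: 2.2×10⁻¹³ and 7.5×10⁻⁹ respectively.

PbCrO₄

Each salt precipitates once Q = Ksp for that salt.
For PbCrO₄: [Pb²⁺] = (Ksp/[CrO₄²⁻]) = 5.6×10⁻¹¹ mol L⁻¹
For PbI₂: [Pb²⁺] = (Ksp/[I⁻]^2) = 3.7×10⁻⁶ mol L⁻¹
Since PbCrO₄ needs less Pb²⁺ to reach saturation, it precipitates first.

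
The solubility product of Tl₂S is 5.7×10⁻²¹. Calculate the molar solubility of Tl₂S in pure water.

Tl₂S(s) ⇌ 2 Tl⁺(aq) + S²⁻(aq)
If s mol/L of Tl₂S dissolves, [Tl⁺] = 2s and [S²⁻] = s.
Ksp = [Tl⁺]^2[S²⁻] = (2s)^2 · s = 4s^3
4s^3 = 5.7×10⁻²¹  ⇒  s^3 = 1.4×10⁻²¹
s = (1.4×10⁻²¹)^(1/3) = 1.1×10⁻⁷ mol L⁻¹

1.1×10⁻⁷ M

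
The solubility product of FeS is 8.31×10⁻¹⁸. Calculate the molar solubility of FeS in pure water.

FeS(s) ⇌ Fe²⁺(aq) + S²⁻(aq)
For each mole of FeS that dissolves per liter, [Fe²⁺] = s and [S²⁻] = s; let s denote this solubility.
Ksp = [Fe²⁺][S²⁻] = s · s = s^2
s^2 = 8.31×10⁻¹⁸
s = 2.88×10⁻⁹ mol L⁻¹

2.88×10⁻⁹ M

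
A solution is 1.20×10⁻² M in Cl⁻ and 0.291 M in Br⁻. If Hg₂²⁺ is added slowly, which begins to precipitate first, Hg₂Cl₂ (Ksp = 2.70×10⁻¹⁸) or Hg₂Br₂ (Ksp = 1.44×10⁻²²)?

Hg₂Br₂

Precipitation of each salt begins when its ion product equals Ksp.
For Hg₂Cl₂: [Hg₂²⁺] = (Ksp/[Cl⁻]^2) = 1.88×10⁻¹⁴ M
For Hg₂Br₂: [Hg₂²⁺] = (Ksp/[Br⁻]^2) = 1.70×10⁻²¹ M
Since Hg₂Br₂ needs less Hg₂²⁺ to reach saturation, it precipitates first.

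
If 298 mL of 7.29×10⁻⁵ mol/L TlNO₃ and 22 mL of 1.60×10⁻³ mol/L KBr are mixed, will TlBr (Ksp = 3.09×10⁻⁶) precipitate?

The combined volume is 320 mL.
[Tl⁺] = (7.29×10⁻⁵)(298)/320 = 6.79×10⁻⁵ mol/L
[Br⁻] = (1.60×10⁻³)(22)/320 = 1.10×10⁻⁴ mol/L
Q = [Tl⁺][Br⁻] = 7.47×10⁻⁹
Q = 7.47×10⁻⁹ < Ksp = 3.09×10⁻⁶, so the solution is unsaturated and no precipitate forms.

No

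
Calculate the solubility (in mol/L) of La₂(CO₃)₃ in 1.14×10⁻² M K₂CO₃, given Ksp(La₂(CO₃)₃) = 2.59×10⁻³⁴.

La₂(CO₃)₃(s) ⇌ 2 La³⁺(aq) + 3 CO₃²⁻(aq)
With CO₃²⁻ already at 1.14×10⁻² M and s small, take [CO₃²⁻] ≈ 1.14×10⁻² M and [La³⁺] = 2s.
Ksp = [La³⁺]^2[CO₃²⁻]^3 = (2s)^2(1.14×10⁻²)^3
(2s)^2 = 2.59×10⁻³⁴ / (1.14×10⁻²)^3 = 1.75×10⁻²⁸
s = 6.61×10⁻¹⁵ M

6.61×10⁻¹⁵ M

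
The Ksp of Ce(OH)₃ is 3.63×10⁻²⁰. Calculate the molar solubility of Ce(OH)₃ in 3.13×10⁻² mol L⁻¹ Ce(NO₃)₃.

Ce(OH)₃(s) ⇌ Ce³⁺(aq) + 3 OH⁻(aq)
The solution already contains Ce³⁺ at 3.13×10⁻² mol L⁻¹. Let s be the molar solubility of Ce(OH)₃.
[Ce³⁺] ≈ 3.13×10⁻² mol L⁻¹ (common ion dominates); [OH⁻] = 3s.
Ksp = [Ce³⁺][OH⁻]^3 = (3.13×10⁻²)(3s)^3
(3s)^3 = 3.63×10⁻²⁰ / (3.13×10⁻²) = 1.16×10⁻¹⁸
s = 3.50×10⁻⁷ mol L⁻¹

3.50×10⁻⁷ M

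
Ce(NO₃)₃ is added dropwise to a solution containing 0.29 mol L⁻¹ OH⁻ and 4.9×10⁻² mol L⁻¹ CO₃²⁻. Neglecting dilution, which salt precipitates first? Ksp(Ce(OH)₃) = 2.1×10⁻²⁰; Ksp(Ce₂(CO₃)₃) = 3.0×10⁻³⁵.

Ce(OH)₃

Precipitation begins when Q = Ksp.
For Ce(OH)₃: [Ce³⁺] = (Ksp/[OH⁻]^3) = 8.6×10⁻¹⁹ mol L⁻¹
For Ce₂(CO₃)₃: [Ce³⁺] = (Ksp/[CO₃²⁻]^3)^(1/2) = 5.0×10⁻¹⁶ mol L⁻¹
Ce(OH)₃ requires the lower [Ce³⁺], so it precipitates first.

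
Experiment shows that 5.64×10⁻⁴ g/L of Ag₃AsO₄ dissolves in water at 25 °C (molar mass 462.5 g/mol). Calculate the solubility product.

Convert to molarity: s = 5.64×10⁻⁴ / 462.5 = 1.2195×10⁻⁶ mol/L
Ag₃AsO₄(s) ⇌ 3 Ag⁺(aq) + AsO₄³⁻(aq)
With molar solubility s: [Ag⁺] = 3s, [AsO₄³⁻] = s.
Ksp = [Ag⁺]^3[AsO₄³⁻] = (3s)^3 · s = 27s^4
Ksp = 27 × (1.2195×10⁻⁶)^4 = 5.97×10⁻²³

Ksp = 5.97×10⁻²³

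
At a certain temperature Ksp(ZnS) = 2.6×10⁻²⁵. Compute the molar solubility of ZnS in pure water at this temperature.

5.1×10⁻¹³ M

ZnS(s) ⇌ Zn²⁺(aq) + S²⁻(aq)
With molar solubility s: [Zn²⁺] = s, [S²⁻] = s.
Ksp = [Zn²⁺][S²⁻] = s · s = s^2
s^2 = 2.6×10⁻²⁵
s = 5.1×10⁻¹³ mol L⁻¹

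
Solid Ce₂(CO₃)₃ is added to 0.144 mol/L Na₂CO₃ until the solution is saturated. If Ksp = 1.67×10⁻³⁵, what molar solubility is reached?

Ce₂(CO₃)₃(s) ⇌ 2 Ce³⁺(aq) + 3 CO₃²⁻(aq)
Let s be the solubility of Ce₂(CO₃)₃ here. The common ion gives [CO₃²⁻] ≈ 0.144 mol/L, and [Ce³⁺] = 2s.
Ksp = [Ce³⁺]^2[CO₃²⁻]^3 = (2s)^2(0.144)^3
(2s)^2 = 1.67×10⁻³⁵ / (0.144)^3 = 5.59×10⁻³³
s = 3.74×10⁻¹⁷ mol/L

3.74×10⁻¹⁷ M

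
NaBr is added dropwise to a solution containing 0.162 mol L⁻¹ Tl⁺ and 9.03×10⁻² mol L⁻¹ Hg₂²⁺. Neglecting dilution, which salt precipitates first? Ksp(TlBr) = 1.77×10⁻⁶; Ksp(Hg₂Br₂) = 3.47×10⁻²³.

Hg₂Br₂

A salt starts to precipitate once the ion product Q reaches its Ksp.
For TlBr: [Br⁻] = (Ksp/[Tl⁺]) = 1.09×10⁻⁵ mol L⁻¹
For Hg₂Br₂: [Br⁻] = (Ksp/[Hg₂²⁺])^(1/2) = 1.96×10⁻¹¹ mol L⁻¹
Hg₂Br₂ requires the lower [Br⁻], so it precipitates first.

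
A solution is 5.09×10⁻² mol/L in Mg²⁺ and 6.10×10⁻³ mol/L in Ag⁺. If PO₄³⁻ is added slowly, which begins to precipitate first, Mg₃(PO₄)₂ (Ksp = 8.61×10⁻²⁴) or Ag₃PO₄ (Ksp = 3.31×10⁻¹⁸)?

Ag₃PO₄

Each salt precipitates once Q = Ksp for that salt.
For Mg₃(PO₄)₂: [PO₄³⁻] = (Ksp/[Mg²⁺]^3)^(1/2) = 2.56×10⁻¹⁰ mol/L
For Ag₃PO₄: [PO₄³⁻] = (Ksp/[Ag⁺]^3) = 1.46×10⁻¹¹ mol/L
Ag₃PO₄ requires the lower [PO₄³⁻], so it precipitates first.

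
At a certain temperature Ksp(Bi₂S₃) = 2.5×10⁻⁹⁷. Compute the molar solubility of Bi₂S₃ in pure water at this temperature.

Bi₂S₃(s) ⇌ 2 Bi³⁺(aq) + 3 S²⁻(aq)
If s mol/L of Bi₂S₃ dissolves, [Bi³⁺] = 2s and [S²⁻] = 3s.
Ksp = [Bi³⁺]^2[S²⁻]^3 = (2s)^2 · (3s)^3 = 108s^5
108s^5 = 2.5×10⁻⁹⁷  ⇒  s^5 = 2.3×10⁻⁹⁹
Taking the 5th root, s = 1.9×10⁻²⁰ mol/L.

1.9×10⁻²⁰ M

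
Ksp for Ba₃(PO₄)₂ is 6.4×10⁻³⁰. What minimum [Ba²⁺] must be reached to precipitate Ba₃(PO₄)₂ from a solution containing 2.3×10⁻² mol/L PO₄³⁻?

2.3×10⁻⁹ M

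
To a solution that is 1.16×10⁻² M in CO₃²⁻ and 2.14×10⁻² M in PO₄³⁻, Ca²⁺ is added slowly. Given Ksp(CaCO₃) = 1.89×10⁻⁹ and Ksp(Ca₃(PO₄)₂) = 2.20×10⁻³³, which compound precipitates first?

The threshold for precipitation is Q = Ksp.
For CaCO₃: [Ca²⁺] = (Ksp/[CO₃²⁻]) = 1.63×10⁻⁷ M
For Ca₃(PO₄)₂: [Ca²⁺] = (Ksp/[PO₄³⁻]^2)^(1/3) = 1.69×10⁻¹⁰ M
Ca₃(PO₄)₂ requires the lower [Ca²⁺], so it precipitates first.

Ca₃(PO₄)₂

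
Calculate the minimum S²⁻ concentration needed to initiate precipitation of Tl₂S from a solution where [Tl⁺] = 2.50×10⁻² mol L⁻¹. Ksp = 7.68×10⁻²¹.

Precipitation begins when Q = Ksp.
Tl₂S(s) ⇌ 2 Tl⁺(aq) + S²⁻(aq)
Ksp = [Tl⁺]^2[S²⁻] = [S²⁻](2.50×10⁻²)^2
[S²⁻] = 7.68×10⁻²¹ / (2.50×10⁻²)^2 = 1.23×10⁻¹⁷
[S²⁻] = 1.23×10⁻¹⁷ mol L⁻¹

1.23×10⁻¹⁷ M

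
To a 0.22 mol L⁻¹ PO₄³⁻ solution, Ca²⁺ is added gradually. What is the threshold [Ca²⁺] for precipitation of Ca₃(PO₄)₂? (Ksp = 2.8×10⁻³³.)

The threshold for precipitation is Q = Ksp.
Ca₃(PO₄)₂(s) ⇌ 3 Ca²⁺(aq) + 2 PO₄³⁻(aq)
Ksp = [Ca²⁺]^3[PO₄³⁻]^2 = [Ca²⁺]^3(0.22)^2
[Ca²⁺]^3 = 2.8×10⁻³³ / (0.22)^2 = 5.8×10⁻³²
[Ca²⁺] = 3.9×10⁻¹¹ mol L⁻¹

3.9×10⁻¹¹ M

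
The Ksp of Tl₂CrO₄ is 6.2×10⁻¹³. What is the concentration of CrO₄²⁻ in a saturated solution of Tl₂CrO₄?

5.4×10⁻⁵ M

Tl₂CrO₄(s) ⇌ 2 Tl⁺(aq) + CrO₄²⁻(aq)
For each mole of Tl₂CrO₄ that dissolves per liter, [Tl⁺] = 2s and [CrO₄²⁻] = s; let s denote this solubility.
Ksp = [Tl⁺]^2[CrO₄²⁻] = (2s)^2 · s = 4s^3 = 6.2×10⁻¹³
s = 5.4×10⁻⁵ mol L⁻¹
[CrO₄²⁻] = s = 5.4×10⁻⁵ mol L⁻¹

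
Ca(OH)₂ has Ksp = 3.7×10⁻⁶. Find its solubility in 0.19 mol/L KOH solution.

Ca(OH)₂(s) ⇌ Ca²⁺(aq) + 2 OH⁻(aq)
The solution already contains OH⁻ at 0.19 mol/L. Let s be the molar solubility of Ca(OH)₂.
[OH⁻] ≈ 0.19 mol/L (common ion dominates); [Ca²⁺] = s.
Ksp = [Ca²⁺][OH⁻]^2 = s(0.19)^2
s = 3.7×10⁻⁶ / (0.19)^2 = 1.0×10⁻⁴
s = 1.0×10⁻⁴ mol/L

1.0×10⁻⁴ M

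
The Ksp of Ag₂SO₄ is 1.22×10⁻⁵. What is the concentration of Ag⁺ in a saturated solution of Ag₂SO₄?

2.90×10⁻² M

Ag₂SO₄(s) ⇌ 2 Ag⁺(aq) + SO₄²⁻(aq)
If s mol/L of Ag₂SO₄ dissolves, [Ag⁺] = 2s and [SO₄²⁻] = s.
Ksp = [Ag⁺]^2[SO₄²⁻] = (2s)^2 · s = 4s^3 = 1.22×10⁻⁵
s = 1.45×10⁻² mol/L
[Ag⁺] = 2s = 2.90×10⁻² mol/L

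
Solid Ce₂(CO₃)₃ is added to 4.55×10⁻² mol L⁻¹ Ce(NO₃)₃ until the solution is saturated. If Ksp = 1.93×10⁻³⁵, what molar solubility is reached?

Ce₂(CO₃)₃(s) ⇌ 2 Ce³⁺(aq) + 3 CO₃²⁻(aq)
The solution already contains Ce³⁺ at 4.55×10⁻² mol L⁻¹. Let s be the molar solubility of Ce₂(CO₃)₃.
[Ce³⁺] ≈ 4.55×10⁻² mol L⁻¹ (common ion dominates); [CO₃²⁻] = 3s.
Ksp = [Ce³⁺]^2[CO₃²⁻]^3 = (4.55×10⁻²)^2(3s)^3
(3s)^3 = 1.93×10⁻³⁵ / (4.55×10⁻²)^2 = 9.32×10⁻³³
s = 7.02×10⁻¹² mol L⁻¹

7.02×10⁻¹² M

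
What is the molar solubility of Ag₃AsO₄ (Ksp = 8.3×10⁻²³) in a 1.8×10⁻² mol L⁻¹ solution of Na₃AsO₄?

Ag₃AsO₄(s) ⇌ 3 Ag⁺(aq) + AsO₄³⁻(aq)
The solution already contains AsO₄³⁻ at 1.8×10⁻² mol L⁻¹. Let s be the molar solubility of Ag₃AsO₄.
[AsO₄³⁻] ≈ 1.8×10⁻² mol L⁻¹ (common ion dominates); [Ag⁺] = 3s.
Ksp = [Ag⁺]^3[AsO₄³⁻] = (3s)^3(1.8×10⁻²)
(3s)^3 = 8.3×10⁻²³ / (1.8×10⁻²) = 4.6×10⁻²¹
s = 5.5×10⁻⁸ mol L⁻¹

5.5×10⁻⁸ M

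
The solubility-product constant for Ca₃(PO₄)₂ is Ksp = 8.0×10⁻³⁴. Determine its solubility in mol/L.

9.4×10⁻⁸ M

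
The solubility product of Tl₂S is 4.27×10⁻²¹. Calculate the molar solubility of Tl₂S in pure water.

Tl₂S(s) ⇌ 2 Tl⁺(aq) + S²⁻(aq)
For each mole of Tl₂S that dissolves per liter, [Tl⁺] = 2s and [S²⁻] = s; let s denote this solubility.
Ksp = [Tl⁺]^2[S²⁻] = (2s)^2 · s = 4s^3
4s^3 = 4.27×10⁻²¹  ⇒  s^3 = 1.07×10⁻²¹
s = (1.07×10⁻²¹)^(1/3) = 1.02×10⁻⁷ M

1.02×10⁻⁷ M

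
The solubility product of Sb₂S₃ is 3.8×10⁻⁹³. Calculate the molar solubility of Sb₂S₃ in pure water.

1.3×10⁻¹⁹ M

Sb₂S₃(s) ⇌ 2 Sb³⁺(aq) + 3 S²⁻(aq)
Let s be the molar solubility. Then [Sb³⁺] = 2s and [S²⁻] = 3s.
Ksp = [Sb³⁺]^2[S²⁻]^3 = (2s)^2 · (3s)^3 = 108s^5
108s^5 = 3.8×10⁻⁹³  ⇒  s^5 = 3.5×10⁻⁹⁵
s = 1.3×10⁻¹⁹ mol/L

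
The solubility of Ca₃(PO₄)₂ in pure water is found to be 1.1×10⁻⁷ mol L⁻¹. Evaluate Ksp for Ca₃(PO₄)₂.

Ksp = 1.7×10⁻³³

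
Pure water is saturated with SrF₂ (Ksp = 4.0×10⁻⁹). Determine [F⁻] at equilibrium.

2.0×10⁻³ M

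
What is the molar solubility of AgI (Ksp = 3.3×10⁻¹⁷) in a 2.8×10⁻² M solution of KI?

AgI(s) ⇌ Ag⁺(aq) + I⁻(aq)
With I⁻ already at 2.8×10⁻² M and s small, take [I⁻] ≈ 2.8×10⁻² M and [Ag⁺] = s.
Ksp = [Ag⁺][I⁻] = s(2.8×10⁻²)
s = 3.3×10⁻¹⁷ / (2.8×10⁻²) = 1.2×10⁻¹⁵
s = 1.2×10⁻¹⁵ M

1.2×10⁻¹⁵ M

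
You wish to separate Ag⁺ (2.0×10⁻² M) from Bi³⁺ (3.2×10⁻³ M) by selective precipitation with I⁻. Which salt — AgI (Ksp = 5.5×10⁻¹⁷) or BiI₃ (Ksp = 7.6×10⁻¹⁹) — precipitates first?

AgI

Precipitation of each salt begins when its ion product equals Ksp.
For AgI: [I⁻] = (Ksp/[Ag⁺]) = 2.8×10⁻¹⁵ M
For BiI₃: [I⁻] = (Ksp/[Bi³⁺])^(1/3) = 6.2×10⁻⁶ M
The smaller threshold [I⁻] is reached first, so AgI precipitates first.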